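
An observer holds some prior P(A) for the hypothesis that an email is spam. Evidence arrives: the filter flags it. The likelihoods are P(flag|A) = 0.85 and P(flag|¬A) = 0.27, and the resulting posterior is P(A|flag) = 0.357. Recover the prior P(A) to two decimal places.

P(A) = 0.15

Bayes' rule in odds form gives O(A|E) = O(A)·[P(E|A)/P(E|¬A)], hence O(A) = O(A|E)/LR.
Posterior odds = 0.357/(1−0.357) = 0.5552. LR = 0.85/0.27 = 3.1481.
Prior odds = 0.5552/3.1481 = 0.1764, so P(A) = 0.1764/(1+0.1764) ≈ 0.15.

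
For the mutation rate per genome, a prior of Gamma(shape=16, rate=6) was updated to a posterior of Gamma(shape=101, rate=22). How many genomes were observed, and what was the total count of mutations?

n = 16 genomes with total 85 mutations

Gamma–Poisson conjugacy: posterior shape = α + Σxᵢ, posterior rate = β + n.
Matching: Σxᵢ = 101 − 16 = 85 and n = 22 − 6 = 16.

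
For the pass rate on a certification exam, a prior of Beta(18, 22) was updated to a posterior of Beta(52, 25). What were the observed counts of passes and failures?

Beta is conjugate to the binomial likelihood: posterior = Beta(a+s, b+f).
Match parameters: s=52−18=34, f=25−22=3.

34 passes and 3 failures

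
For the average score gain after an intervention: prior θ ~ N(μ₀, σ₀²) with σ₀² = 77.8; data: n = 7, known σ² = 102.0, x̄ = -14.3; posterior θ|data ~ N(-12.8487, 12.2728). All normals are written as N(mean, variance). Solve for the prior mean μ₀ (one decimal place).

The posterior mean is a precision-weighted average: μ_n = (τ₀μ₀ + τ_data·x̄)/(τ₀+τ_data), with τ₀=1/σ₀² and τ_data=n/σ².
Here τ₀ = 1/77.8 = 0.012853 and τ_data = 7/102.0 = 0.068627, so τ_n = 0.081480.
Rearranging for μ₀: μ₀ = (μ_n·τ_n − τ_data·x̄)/τ₀ = (-12.8487·0.081480 − 0.068627·-14.3) / 0.012853 = -0.065546/0.012853 ≈ -5.1.

μ₀ = -5.1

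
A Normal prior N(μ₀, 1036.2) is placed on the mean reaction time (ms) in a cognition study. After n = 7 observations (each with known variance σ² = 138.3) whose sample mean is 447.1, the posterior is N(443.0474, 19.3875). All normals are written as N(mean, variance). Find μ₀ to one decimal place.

The posterior mean is a precision-weighted average: μ_n = (τ₀μ₀ + τ_data·x̄)/(τ₀+τ_data), with τ₀=1/σ₀² and τ_data=n/σ².
Here τ₀ = 1/1036.2 = 0.000965 and τ_data = 7/138.3 = 0.050615, so τ_n = 0.051580.
Rearranging for μ₀: μ₀ = (μ_n·τ_n − τ_data·x̄)/τ₀ = (443.0474·0.051580 − 0.050615·447.1) / 0.000965 = 0.222418/0.000965 ≈ 230.5.

μ₀ = 230.5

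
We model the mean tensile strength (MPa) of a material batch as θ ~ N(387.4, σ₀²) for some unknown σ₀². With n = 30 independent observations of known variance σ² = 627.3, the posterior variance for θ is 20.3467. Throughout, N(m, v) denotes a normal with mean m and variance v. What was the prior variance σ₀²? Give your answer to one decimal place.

Posterior precision equals prior precision plus data precision: 1/σ_n² = 1/σ₀² + n/σ².
So 1/σ₀² = 1/20.3467 − 30/627.3 = 0.049148 − 0.047824 = 0.001324.
Hence σ₀² = 1/0.001324 ≈ 755.3.

σ₀² = 755.3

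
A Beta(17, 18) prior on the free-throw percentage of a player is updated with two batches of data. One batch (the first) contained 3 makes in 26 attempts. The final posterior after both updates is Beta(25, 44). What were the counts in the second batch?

Because Beta–binomial updating is additive in the counts, the combined data contributed (α_post−α_prior, β_post−β_prior) successes and failures.
Total across both batches: 25−17=8 makes, 44−18=26 misses.
Subtract the first batch: 8−3=5 makes and 26−23=3 misses.

5 makes and 3 misses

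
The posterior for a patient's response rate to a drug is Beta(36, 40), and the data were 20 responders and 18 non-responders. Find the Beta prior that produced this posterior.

Under Beta–binomial conjugacy the posterior parameters are (α+s, β+f).
So α = 36 − 20 = 16 and β = 40 − 18 = 22.

Beta(16, 22)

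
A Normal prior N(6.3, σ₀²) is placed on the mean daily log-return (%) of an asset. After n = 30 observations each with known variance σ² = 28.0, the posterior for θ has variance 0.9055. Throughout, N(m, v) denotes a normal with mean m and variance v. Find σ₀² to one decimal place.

Posterior precision equals prior precision plus data precision: 1/σ_n² = 1/σ₀² + n/σ².
So 1/σ₀² = 1/0.9055 − 30/28.0 = 1.104362 − 1.071429 = 0.032933.
Hence σ₀² = 1/0.032933 ≈ 30.4.

σ₀² = 30.4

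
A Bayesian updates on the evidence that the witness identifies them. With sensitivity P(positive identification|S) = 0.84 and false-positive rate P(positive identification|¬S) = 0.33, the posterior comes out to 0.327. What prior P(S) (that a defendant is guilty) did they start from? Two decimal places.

P(S) = 0.16

In odds form, posterior odds = prior odds × likelihood ratio, so prior odds = posterior odds ÷ LR.
Posterior odds = 0.327/(1−0.327) = 0.4859. LR = 0.84/0.33 = 2.5455.
Prior odds = 0.4859/2.5455 = 0.1909, so P(S) = 0.1909/(1+0.1909) ≈ 0.16.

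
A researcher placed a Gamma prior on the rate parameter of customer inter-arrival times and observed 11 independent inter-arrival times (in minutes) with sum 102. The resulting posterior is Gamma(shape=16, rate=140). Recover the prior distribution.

Gamma(shape=5, rate=38)

Gamma–exponential conjugacy: posterior shape = α + n, posterior rate = β + Σtᵢ.
So α = 16 − 11 = 5 and β = 140 − 102 = 38.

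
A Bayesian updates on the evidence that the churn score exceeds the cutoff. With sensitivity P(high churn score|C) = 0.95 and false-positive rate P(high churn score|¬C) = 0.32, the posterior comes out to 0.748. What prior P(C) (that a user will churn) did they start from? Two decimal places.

In odds form, posterior odds = prior odds × likelihood ratio, so prior odds = posterior odds ÷ LR.
Posterior odds = 0.748/(1−0.748) = 2.9683. LR = 0.95/0.32 = 2.9688.
Prior odds = 2.9683/2.9688 = 0.9998, so P(C) = 0.9998/(1+0.9998) ≈ 0.50.

P(C) = 0.50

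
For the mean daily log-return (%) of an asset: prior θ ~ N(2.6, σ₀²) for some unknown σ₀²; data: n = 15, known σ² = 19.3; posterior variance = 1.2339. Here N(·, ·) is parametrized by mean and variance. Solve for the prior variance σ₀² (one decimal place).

For the Normal–Normal model with known σ², precisions add: τ_n = τ₀ + n/σ².
So 1/σ₀² = 1/1.2339 − 15/19.3 = 0.810438 − 0.777202 = 0.033236.
Hence σ₀² = 1/0.033236 ≈ 30.1.

σ₀² = 30.1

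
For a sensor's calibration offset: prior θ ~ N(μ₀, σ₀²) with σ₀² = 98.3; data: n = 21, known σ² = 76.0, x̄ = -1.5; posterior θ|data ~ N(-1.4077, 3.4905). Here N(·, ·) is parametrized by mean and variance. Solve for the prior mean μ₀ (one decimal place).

With known observation variance, the Normal–Normal posterior has precision τ_n = τ₀ + n/σ² and mean μ_n = (τ₀μ₀ + (n/σ²)x̄)/τ_n.
Here τ₀ = 1/98.3 = 0.010173 and τ_data = 21/76.0 = 0.276316, so τ_n = 0.286489.
Rearranging for μ₀: μ₀ = (μ_n·τ_n − τ_data·x̄)/τ₀ = (-1.4077·0.286489 − 0.276316·-1.5) / 0.010173 = 0.011183/0.010173 ≈ 1.1.

μ₀ = 1.1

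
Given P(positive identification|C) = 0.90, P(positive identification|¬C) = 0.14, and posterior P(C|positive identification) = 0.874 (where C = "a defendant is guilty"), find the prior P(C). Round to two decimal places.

Bayes' rule in odds form gives O(C|E) = O(C)·[P(E|C)/P(E|¬C)], hence O(C) = O(C|E)/LR.
Posterior odds = 0.874/(1−0.874) = 6.9365. LR = 0.90/0.14 = 6.4286.
Prior odds = 6.9365/6.4286 = 1.0790, so P(C) = 1.0790/(1+1.0790) ≈ 0.52.

P(C) = 0.52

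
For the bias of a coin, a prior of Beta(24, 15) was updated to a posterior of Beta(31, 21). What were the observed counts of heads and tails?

7 heads and 6 tails

Beta is conjugate to the binomial likelihood: posterior = Beta(α+s, β+f).
So s = 31 − 24 = 7 and f = 21 − 15 = 6.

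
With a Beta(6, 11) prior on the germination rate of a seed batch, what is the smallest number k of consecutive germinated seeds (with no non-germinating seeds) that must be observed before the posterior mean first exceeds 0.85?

k = 57

After k germinated seeds and 0 non-germinating seeds the posterior is Beta(6+k, 11), with mean (6+k)/(6+11+k).
Set (6+k)/(17+k) > 0.85 and solve: k > (0.85·17 − 6)/(1 − 0.85) = 56.333.
The smallest integer exceeding 56.333 is 57, and checking k=57: (63)/(74) = 0.8514 > 0.85.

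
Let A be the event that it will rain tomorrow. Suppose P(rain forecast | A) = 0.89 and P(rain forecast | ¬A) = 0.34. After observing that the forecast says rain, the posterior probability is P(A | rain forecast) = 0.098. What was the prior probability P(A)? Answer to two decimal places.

P(A) = 0.04

Bayes' rule in odds form gives O(A|E) = O(A)·[P(E|A)/P(E|¬A)], hence O(A) = O(A|E)/LR.
Posterior odds = 0.098/(1−0.098) = 0.1086. LR = 0.89/0.34 = 2.6176.
Prior odds = 0.1086/2.6176 = 0.0415, so P(A) = 0.0415/(1+0.0415) ≈ 0.04.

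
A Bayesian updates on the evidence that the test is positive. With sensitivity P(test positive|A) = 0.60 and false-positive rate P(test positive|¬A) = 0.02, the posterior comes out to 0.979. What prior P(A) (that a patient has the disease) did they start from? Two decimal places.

P(A) = 0.61

In odds form, posterior odds = prior odds × likelihood ratio, so prior odds = posterior odds ÷ LR.
Posterior odds = 0.979/(1−0.979) = 46.6190. LR = 0.60/0.02 = 30.0000.
Prior odds = 46.6190/30.0000 = 1.5540, so P(A) = 1.5540/(1+1.5540) ≈ 0.61.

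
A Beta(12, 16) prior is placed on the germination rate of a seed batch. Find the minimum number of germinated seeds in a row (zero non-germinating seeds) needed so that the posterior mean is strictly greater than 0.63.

After k germinated seeds and 0 non-germinating seeds the posterior is Beta(12+k, 16), with mean (12+k)/(12+16+k).
Set (12+k)/(28+k) > 0.63 and solve: k > (0.63·28 − 12)/(1 − 0.63) = 15.243.
The smallest integer exceeding 15.243 is 16.

k = 16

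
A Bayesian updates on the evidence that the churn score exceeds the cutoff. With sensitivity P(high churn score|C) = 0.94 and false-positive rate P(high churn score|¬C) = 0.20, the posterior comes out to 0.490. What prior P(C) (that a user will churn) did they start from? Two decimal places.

P(C) = 0.17

In odds form, posterior odds = prior odds × likelihood ratio, so prior odds = posterior odds ÷ LR.
Posterior odds = 0.490/(1−0.490) = 0.9608. LR = 0.94/0.20 = 4.7000.
Prior odds = 0.9608/4.7000 = 0.2044, so P(C) = 0.2044/(1+0.2044) ≈ 0.17.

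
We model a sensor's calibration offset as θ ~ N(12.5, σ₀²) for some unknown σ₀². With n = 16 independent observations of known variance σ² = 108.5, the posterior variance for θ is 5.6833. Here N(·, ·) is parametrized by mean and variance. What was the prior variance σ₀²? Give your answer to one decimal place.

For the Normal–Normal model with known σ², precisions add: τ_n = τ₀ + n/σ².
So 1/σ₀² = 1/5.6833 − 16/108.5 = 0.175954 − 0.147465 = 0.028489.
Hence σ₀² = 1/0.028489 ≈ 35.1.

σ₀² = 35.1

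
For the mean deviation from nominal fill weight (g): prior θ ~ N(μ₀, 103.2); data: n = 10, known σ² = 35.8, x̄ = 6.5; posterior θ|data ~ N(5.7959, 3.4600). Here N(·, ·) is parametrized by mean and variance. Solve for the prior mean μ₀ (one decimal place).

The posterior mean is a precision-weighted average: μ_n = (τ₀μ₀ + τ_data·x̄)/(τ₀+τ_data), with τ₀=1/σ₀² and τ_data=n/σ².
Here τ₀ = 1/103.2 = 0.009690 and τ_data = 10/35.8 = 0.279330, so τ_n = 0.289020.
Rearranging for μ₀: μ₀ = (μ_n·τ_n − τ_data·x̄)/τ₀ = (5.7959·0.289020 − 0.279330·6.5) / 0.009690 = -0.140514/0.009690 ≈ -14.5.

μ₀ = -14.5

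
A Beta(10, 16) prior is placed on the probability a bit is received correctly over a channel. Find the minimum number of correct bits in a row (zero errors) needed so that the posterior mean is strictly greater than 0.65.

k = 20

After k correct bits and 0 errors the posterior is Beta(10+k, 16), with mean (10+k)/(10+16+k).
Set (10+k)/(26+k) > 0.65 and solve: k > (0.65·26 − 10)/(1 − 0.65) = 19.714.
The smallest integer exceeding 19.714 is 20.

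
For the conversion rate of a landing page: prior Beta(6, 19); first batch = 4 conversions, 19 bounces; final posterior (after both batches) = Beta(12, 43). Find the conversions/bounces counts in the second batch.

2 conversions and 5 bounces

Sequential conjugate updates are equivalent to a single update on the pooled data, so total successes = posterior α − prior α and total failures = posterior β − prior β.
Total across both batches: 12−6=6 conversions, 43−19=24 bounces.
Subtract the first batch: 6−4=2 conversions and 24−19=5 bounces.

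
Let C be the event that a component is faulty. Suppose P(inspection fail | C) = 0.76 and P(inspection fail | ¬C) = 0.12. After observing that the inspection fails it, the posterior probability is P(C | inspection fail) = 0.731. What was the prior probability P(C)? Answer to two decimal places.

P(C) = 0.30

In odds form, posterior odds = prior odds × likelihood ratio, so prior odds = posterior odds ÷ LR.
Posterior odds = 0.731/(1−0.731) = 2.7175. LR = 0.76/0.12 = 6.3333.
Prior odds = 2.7175/6.3333 = 0.4291, so P(C) = 0.4291/(1+0.4291) ≈ 0.30.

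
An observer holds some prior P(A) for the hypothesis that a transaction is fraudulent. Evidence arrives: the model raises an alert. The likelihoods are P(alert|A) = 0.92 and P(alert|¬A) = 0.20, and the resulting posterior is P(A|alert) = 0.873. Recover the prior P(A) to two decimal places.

P(A) = 0.60

In odds form, posterior odds = prior odds × likelihood ratio, so prior odds = posterior odds ÷ LR.
Posterior odds = 0.873/(1−0.873) = 6.8740. LR = 0.92/0.20 = 4.6000.
Prior odds = 6.8740/4.6000 = 1.4943, so P(A) = 1.4943/(1+1.4943) ≈ 0.60.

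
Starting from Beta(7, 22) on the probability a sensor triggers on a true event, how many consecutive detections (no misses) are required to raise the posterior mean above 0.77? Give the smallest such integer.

After k detections and 0 misses the posterior is Beta(7+k, 22), with mean (7+k)/(7+22+k).
Set (7+k)/(29+k) > 0.77 and solve: k > (0.77·29 − 7)/(1 − 0.77) = 66.652.
The smallest integer exceeding 66.652 is 67.

k = 67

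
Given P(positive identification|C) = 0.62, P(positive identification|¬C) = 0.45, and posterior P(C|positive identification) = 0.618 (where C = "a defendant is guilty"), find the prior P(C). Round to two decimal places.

P(C) = 0.54

In odds form, posterior odds = prior odds × likelihood ratio, so prior odds = posterior odds ÷ LR.
Posterior odds = 0.618/(1−0.618) = 1.6178. LR = 0.62/0.45 = 1.3778.
Prior odds = 1.6178/1.3778 = 1.1742, so P(C) = 1.1742/(1+1.1742) ≈ 0.54.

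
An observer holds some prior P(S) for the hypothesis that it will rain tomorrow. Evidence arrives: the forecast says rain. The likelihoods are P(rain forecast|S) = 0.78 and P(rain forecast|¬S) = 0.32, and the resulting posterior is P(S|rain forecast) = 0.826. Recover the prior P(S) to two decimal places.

In odds form, posterior odds = prior odds × likelihood ratio, so prior odds = posterior odds ÷ LR.
Posterior odds = 0.826/(1−0.826) = 4.7471. LR = 0.78/0.32 = 2.4375.
Prior odds = 4.7471/2.4375 = 1.9475, so P(S) = 1.9475/(1+1.9475) ≈ 0.66.

P(S) = 0.66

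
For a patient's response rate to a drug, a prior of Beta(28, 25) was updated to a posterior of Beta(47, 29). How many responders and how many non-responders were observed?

Under Beta–binomial conjugacy the posterior parameters are (α+s, β+f).
Match parameters: s=47−28=19, f=29−25=4.

19 responders and 4 non-responders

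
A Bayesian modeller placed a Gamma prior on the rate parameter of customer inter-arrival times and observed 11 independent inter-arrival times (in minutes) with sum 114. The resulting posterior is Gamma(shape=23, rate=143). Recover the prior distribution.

For an exponential likelihood with a Gamma(α, β) prior on the rate, n observations with total T give posterior Gamma(α+n, β+T).
So α = 23 − 11 = 12 and β = 143 − 114 = 29.

Gamma(shape=12, rate=29)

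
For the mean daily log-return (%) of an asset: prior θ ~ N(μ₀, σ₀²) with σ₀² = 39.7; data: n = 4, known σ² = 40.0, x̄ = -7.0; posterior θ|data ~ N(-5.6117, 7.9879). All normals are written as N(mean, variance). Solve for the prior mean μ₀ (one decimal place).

The posterior mean is a precision-weighted average: μ_n = (τ₀μ₀ + τ_data·x̄)/(τ₀+τ_data), with τ₀=1/σ₀² and τ_data=n/σ².
Here τ₀ = 1/39.7 = 0.025189 and τ_data = 4/40.0 = 0.100000, so τ_n = 0.125189.
Rearranging for μ₀: μ₀ = (μ_n·τ_n − τ_data·x̄)/τ₀ = (-5.6117·0.125189 − 0.100000·-7.0) / 0.025189 = -0.002523/0.025189 ≈ -0.1.

μ₀ = -0.1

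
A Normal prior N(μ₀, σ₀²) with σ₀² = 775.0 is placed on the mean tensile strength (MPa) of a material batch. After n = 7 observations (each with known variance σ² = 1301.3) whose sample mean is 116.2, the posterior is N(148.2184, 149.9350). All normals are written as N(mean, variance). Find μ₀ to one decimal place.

μ₀ = 281.7

The posterior mean is a precision-weighted average: μ_n = (τ₀μ₀ + τ_data·x̄)/(τ₀+τ_data), with τ₀=1/σ₀² and τ_data=n/σ².
Here τ₀ = 1/775.0 = 0.001290 and τ_data = 7/1301.3 = 0.005379, so τ_n = 0.006669.
Rearranging for μ₀: μ₀ = (μ_n·τ_n − τ_data·x̄)/τ₀ = (148.2184·0.006669 − 0.005379·116.2) / 0.001290 = 0.363429/0.001290 ≈ 281.7.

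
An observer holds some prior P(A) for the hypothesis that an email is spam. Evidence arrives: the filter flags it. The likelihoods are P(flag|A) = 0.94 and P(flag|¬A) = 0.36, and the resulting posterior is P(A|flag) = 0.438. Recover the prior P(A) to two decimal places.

P(A) = 0.23

Bayes' rule in odds form gives O(A|E) = O(A)·[P(E|A)/P(E|¬A)], hence O(A) = O(A|E)/LR.
Posterior odds = 0.438/(1−0.438) = 0.7794. LR = 0.94/0.36 = 2.6111.
Prior odds = 0.7794/2.6111 = 0.2985, so P(A) = 0.2985/(1+0.2985) ≈ 0.23.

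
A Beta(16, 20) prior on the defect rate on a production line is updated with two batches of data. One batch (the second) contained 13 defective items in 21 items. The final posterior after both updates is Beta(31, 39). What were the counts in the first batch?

Sequential conjugate updates are equivalent to a single update on the pooled data, so total successes = posterior α − prior α and total failures = posterior β − prior β.
Total across both batches: 31−16=15 defective items, 39−20=19 good items.
Subtract the second batch: 15−13=2 defective items and 19−8=11 good items.

2 defective items and 11 good items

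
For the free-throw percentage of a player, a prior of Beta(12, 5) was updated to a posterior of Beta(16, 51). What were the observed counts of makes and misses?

4 makes and 46 misses

Beta is conjugate to the binomial likelihood: posterior = Beta(a+s, b+f).
Match parameters: s=16−12=4, f=51−5=46.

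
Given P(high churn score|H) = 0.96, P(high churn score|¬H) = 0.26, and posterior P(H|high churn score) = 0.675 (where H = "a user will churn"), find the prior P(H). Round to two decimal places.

P(H) = 0.36

Bayes' rule in odds form gives O(H|E) = O(H)·[P(E|H)/P(E|¬H)], hence O(H) = O(H|E)/LR.
Posterior odds = 0.675/(1−0.675) = 2.0769. LR = 0.96/0.26 = 3.6923.
Prior odds = 2.0769/3.6923 = 0.5625, so P(H) = 0.5625/(1+0.5625) ≈ 0.36.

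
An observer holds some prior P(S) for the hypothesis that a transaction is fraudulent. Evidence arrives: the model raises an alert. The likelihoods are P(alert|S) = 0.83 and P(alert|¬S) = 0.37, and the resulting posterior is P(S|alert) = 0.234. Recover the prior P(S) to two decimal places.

P(S) = 0.12

Bayes' rule in odds form gives O(S|E) = O(S)·[P(E|S)/P(E|¬S)], hence O(S) = O(S|E)/LR.
Posterior odds = 0.234/(1−0.234) = 0.3055. LR = 0.83/0.37 = 2.2432.
Prior odds = 0.3055/2.2432 = 0.1362, so P(S) = 0.1362/(1+0.1362) ≈ 0.12.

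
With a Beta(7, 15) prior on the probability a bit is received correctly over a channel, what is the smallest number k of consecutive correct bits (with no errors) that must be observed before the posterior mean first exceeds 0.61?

After k correct bits and 0 errors the posterior is Beta(7+k, 15), with mean (7+k)/(7+15+k).
Set (7+k)/(22+k) > 0.61 and solve: k > (0.61·22 − 7)/(1 − 0.61) = 16.462.
The smallest integer exceeding 16.462 is 17, and checking k=17: (24)/(39) = 0.6154 > 0.61.

k = 17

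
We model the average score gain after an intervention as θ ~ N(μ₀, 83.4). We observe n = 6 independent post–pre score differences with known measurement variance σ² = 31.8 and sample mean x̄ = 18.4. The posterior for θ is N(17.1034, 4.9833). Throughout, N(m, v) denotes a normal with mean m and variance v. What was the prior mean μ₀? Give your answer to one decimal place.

μ₀ = -3.3

The posterior mean is a precision-weighted average: μ_n = (τ₀μ₀ + τ_data·x̄)/(τ₀+τ_data), with τ₀=1/σ₀² and τ_data=n/σ².
Here τ₀ = 1/83.4 = 0.011990 and τ_data = 6/31.8 = 0.188679, so τ_n = 0.200669.
Rearranging for μ₀: μ₀ = (μ_n·τ_n − τ_data·x̄)/τ₀ = (17.1034·0.200669 − 0.188679·18.4) / 0.011990 = -0.039571/0.011990 ≈ -3.3.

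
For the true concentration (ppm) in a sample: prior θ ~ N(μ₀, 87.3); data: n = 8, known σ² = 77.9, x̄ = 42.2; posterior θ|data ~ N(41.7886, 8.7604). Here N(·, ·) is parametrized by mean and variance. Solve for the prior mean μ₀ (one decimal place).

With known observation variance, the Normal–Normal posterior has precision τ_n = τ₀ + n/σ² and mean μ_n = (τ₀μ₀ + (n/σ²)x̄)/τ_n.
Here τ₀ = 1/87.3 = 0.011455 and τ_data = 8/77.9 = 0.102696, so τ_n = 0.114151.
Rearranging for μ₀: μ₀ = (μ_n·τ_n − τ_data·x̄)/τ₀ = (41.7886·0.114151 − 0.102696·42.2) / 0.011455 = 0.436439/0.011455 ≈ 38.1.

μ₀ = 38.1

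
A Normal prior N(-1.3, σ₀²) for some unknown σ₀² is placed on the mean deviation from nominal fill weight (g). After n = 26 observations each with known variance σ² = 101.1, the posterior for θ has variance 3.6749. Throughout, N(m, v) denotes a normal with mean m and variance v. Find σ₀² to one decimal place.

σ₀² = 66.9

For the Normal–Normal model with known σ², precisions add: τ_n = τ₀ + n/σ².
So 1/σ₀² = 1/3.6749 − 26/101.1 = 0.272116 − 0.257171 = 0.014945.
Hence σ₀² = 1/0.014945 ≈ 66.9.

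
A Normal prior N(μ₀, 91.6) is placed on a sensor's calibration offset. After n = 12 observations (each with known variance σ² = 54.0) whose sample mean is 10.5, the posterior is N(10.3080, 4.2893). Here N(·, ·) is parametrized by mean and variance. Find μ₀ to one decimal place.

With known observation variance, the Normal–Normal posterior has precision τ_n = τ₀ + n/σ² and mean μ_n = (τ₀μ₀ + (n/σ²)x̄)/τ_n.
Here τ₀ = 1/91.6 = 0.010917 and τ_data = 12/54.0 = 0.222222, so τ_n = 0.233139.
Rearranging for μ₀: μ₀ = (μ_n·τ_n − τ_data·x̄)/τ₀ = (10.3080·0.233139 − 0.222222·10.5) / 0.010917 = 0.069866/0.010917 ≈ 6.4.

μ₀ = 6.4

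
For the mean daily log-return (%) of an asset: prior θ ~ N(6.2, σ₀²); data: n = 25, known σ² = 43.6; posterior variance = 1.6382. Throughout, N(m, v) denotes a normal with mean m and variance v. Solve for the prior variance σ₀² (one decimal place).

For the Normal–Normal model with known σ², precisions add: τ_n = τ₀ + n/σ².
So 1/σ₀² = 1/1.6382 − 25/43.6 = 0.610426 − 0.573394 = 0.037032.
Hence σ₀² = 1/0.037032 ≈ 27.0.

σ₀² = 27.0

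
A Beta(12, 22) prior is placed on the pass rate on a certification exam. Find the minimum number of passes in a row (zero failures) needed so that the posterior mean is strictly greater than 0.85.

After k passes and 0 failures the posterior is Beta(12+k, 22), with mean (12+k)/(12+22+k).
Set (12+k)/(34+k) > 0.85 and solve: k > (0.85·34 − 12)/(1 − 0.85) = 112.667.
The smallest integer exceeding 112.667 is 113, and checking k=113: (125)/(147) = 0.8503 > 0.85.

k = 113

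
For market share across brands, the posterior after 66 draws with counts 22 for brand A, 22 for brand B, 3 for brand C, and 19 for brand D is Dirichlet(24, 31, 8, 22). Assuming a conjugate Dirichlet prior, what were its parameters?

Dirichlet(2, 9, 5, 3)

For a Dirichlet(α) prior with multinomial counts c, the posterior is Dirichlet(α + c) componentwise.
Subtract each count from the matching posterior parameter: 24−22=2, 31−22=9, 8−3=5, 22−19=3.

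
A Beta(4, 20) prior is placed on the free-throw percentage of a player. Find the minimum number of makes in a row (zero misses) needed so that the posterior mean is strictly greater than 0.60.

k = 27

After k makes and 0 misses the posterior is Beta(4+k, 20), with mean (4+k)/(4+20+k).
Set (4+k)/(24+k) > 0.60 and solve: k > (0.60·24 − 4)/(1 − 0.60) = 26.000.
The smallest integer exceeding 26.000 is 27, and checking k=27: (31)/(51) = 0.6078 > 0.60.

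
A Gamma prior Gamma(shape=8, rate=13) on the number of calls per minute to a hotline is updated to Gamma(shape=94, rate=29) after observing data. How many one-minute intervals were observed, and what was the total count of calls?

n = 16 one-minute intervals with total 86 calls

A Gamma(α, β) prior (rate parametrization) on a Poisson rate with n observations summing to S gives posterior Gamma(α+S, β+n).
Matching: Σxᵢ = 94 − 8 = 86 and n = 29 − 13 = 16.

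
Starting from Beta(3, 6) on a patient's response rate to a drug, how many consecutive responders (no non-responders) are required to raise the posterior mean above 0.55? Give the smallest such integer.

After k responders and 0 non-responders the posterior is Beta(3+k, 6), with mean (3+k)/(3+6+k).
Set (3+k)/(9+k) > 0.55 and solve: k > (0.55·9 − 3)/(1 − 0.55) = 4.333.
The smallest integer exceeding 4.333 is 5.

k = 5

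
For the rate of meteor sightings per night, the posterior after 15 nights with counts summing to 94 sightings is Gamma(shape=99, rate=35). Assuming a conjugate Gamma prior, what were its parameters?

Gamma(shape=5, rate=20)

Gamma–Poisson conjugacy: posterior shape = α + Σxᵢ, posterior rate = β + n.
So α = 99 − 94 = 5 and β = 35 − 15 = 20.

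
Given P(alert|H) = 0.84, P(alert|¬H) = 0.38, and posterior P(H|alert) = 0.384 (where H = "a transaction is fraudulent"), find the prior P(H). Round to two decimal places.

P(H) = 0.22

Bayes' rule in odds form gives O(H|E) = O(H)·[P(E|H)/P(E|¬H)], hence O(H) = O(H|E)/LR.
Posterior odds = 0.384/(1−0.384) = 0.6234. LR = 0.84/0.38 = 2.2105.
Prior odds = 0.6234/2.2105 = 0.2820, so P(H) = 0.2820/(1+0.2820) ≈ 0.22.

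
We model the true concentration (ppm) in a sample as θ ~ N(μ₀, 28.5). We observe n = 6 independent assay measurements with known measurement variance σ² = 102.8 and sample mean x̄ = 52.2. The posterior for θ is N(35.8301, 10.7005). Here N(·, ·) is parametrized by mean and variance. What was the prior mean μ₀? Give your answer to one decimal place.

μ₀ = 8.6

The posterior mean is a precision-weighted average: μ_n = (τ₀μ₀ + τ_data·x̄)/(τ₀+τ_data), with τ₀=1/σ₀² and τ_data=n/σ².
Here τ₀ = 1/28.5 = 0.035088 and τ_data = 6/102.8 = 0.058366, so τ_n = 0.093454.
Rearranging for μ₀: μ₀ = (μ_n·τ_n − τ_data·x̄)/τ₀ = (35.8301·0.093454 − 0.058366·52.2) / 0.035088 = 0.301761/0.035088 ≈ 8.6.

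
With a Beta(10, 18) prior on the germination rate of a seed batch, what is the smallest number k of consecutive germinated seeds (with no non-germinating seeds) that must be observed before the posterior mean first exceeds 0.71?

k = 35

After k germinated seeds and 0 non-germinating seeds the posterior is Beta(10+k, 18), with mean (10+k)/(10+18+k).
Set (10+k)/(28+k) > 0.71 and solve: k > (0.71·28 − 10)/(1 − 0.71) = 34.069.
The smallest integer exceeding 34.069 is 35, and checking k=35: (45)/(63) = 0.7143 > 0.71.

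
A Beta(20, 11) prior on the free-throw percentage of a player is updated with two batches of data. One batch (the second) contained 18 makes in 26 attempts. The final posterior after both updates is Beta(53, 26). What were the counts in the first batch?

15 makes and 7 misses

Because Beta–binomial updating is additive in the counts, the combined data contributed (α_post−α_prior, β_post−β_prior) successes and failures.
Total across both batches: 53−20=33 makes, 26−11=15 misses.
Subtract the second batch: 33−18=15 makes and 15−8=7 misses.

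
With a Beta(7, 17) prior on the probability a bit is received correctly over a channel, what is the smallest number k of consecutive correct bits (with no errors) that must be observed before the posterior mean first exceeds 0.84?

After k correct bits and 0 errors the posterior is Beta(7+k, 17), with mean (7+k)/(7+17+k).
Set (7+k)/(24+k) > 0.84 and solve: k > (0.84·24 − 7)/(1 − 0.84) = 82.250.
The smallest integer exceeding 82.250 is 83, and checking k=83: (90)/(107) = 0.8411 > 0.84.

k = 83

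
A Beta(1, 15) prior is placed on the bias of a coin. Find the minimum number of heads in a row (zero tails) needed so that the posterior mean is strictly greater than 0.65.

k = 27

After k heads and 0 tails the posterior is Beta(1+k, 15), with mean (1+k)/(1+15+k).
Set (1+k)/(16+k) > 0.65 and solve: k > (0.65·16 − 1)/(1 − 0.65) = 26.857.
The smallest integer exceeding 26.857 is 27.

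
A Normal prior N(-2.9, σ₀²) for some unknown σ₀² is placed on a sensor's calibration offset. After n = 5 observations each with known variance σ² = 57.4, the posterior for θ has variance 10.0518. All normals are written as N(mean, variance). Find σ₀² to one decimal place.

For the Normal–Normal model with known σ², precisions add: τ_n = τ₀ + n/σ².
So 1/σ₀² = 1/10.0518 − 5/57.4 = 0.099485 − 0.087108 = 0.012377.
Hence σ₀² = 1/0.012377 ≈ 80.8.

σ₀² = 80.8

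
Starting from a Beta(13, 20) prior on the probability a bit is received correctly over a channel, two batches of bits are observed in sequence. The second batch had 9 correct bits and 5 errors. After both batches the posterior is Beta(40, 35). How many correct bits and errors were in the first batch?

18 correct bits and 10 errors

Sequential conjugate updates are equivalent to a single update on the pooled data, so total successes = posterior α − prior α and total failures = posterior β − prior β.
Total across both batches: 40−13=27 correct bits, 35−20=15 errors.
Subtract the second batch: 27−9=18 correct bits and 15−5=10 errors.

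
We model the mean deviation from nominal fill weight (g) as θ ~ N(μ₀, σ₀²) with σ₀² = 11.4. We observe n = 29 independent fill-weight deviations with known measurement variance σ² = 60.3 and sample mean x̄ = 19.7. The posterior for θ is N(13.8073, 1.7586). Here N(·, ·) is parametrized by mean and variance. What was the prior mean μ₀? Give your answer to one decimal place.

With known observation variance, the Normal–Normal posterior has precision τ_n = τ₀ + n/σ² and mean μ_n = (τ₀μ₀ + (n/σ²)x̄)/τ_n.
Here τ₀ = 1/11.4 = 0.087719 and τ_data = 29/60.3 = 0.480929, so τ_n = 0.568648.
Rearranging for μ₀: μ₀ = (μ_n·τ_n − τ_data·x̄)/τ₀ = (13.8073·0.568648 − 0.480929·19.7) / 0.087719 = -1.622808/0.087719 ≈ -18.5.

μ₀ = -18.5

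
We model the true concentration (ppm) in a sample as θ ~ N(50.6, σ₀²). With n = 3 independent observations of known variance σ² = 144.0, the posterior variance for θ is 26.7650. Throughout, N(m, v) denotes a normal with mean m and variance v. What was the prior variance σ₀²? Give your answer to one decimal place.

σ₀² = 60.5

Posterior precision equals prior precision plus data precision: 1/σ_n² = 1/σ₀² + n/σ².
So 1/σ₀² = 1/26.7650 − 3/144.0 = 0.037362 − 0.020833 = 0.016529.
Hence σ₀² = 1/0.016529 ≈ 60.5.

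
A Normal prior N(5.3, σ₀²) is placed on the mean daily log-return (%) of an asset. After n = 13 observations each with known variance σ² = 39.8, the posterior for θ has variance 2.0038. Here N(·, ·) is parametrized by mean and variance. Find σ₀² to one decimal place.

σ₀² = 5.8

For the Normal–Normal model with known σ², precisions add: τ_n = τ₀ + n/σ².
So 1/σ₀² = 1/2.0038 − 13/39.8 = 0.499052 − 0.326633 = 0.172419.
Hence σ₀² = 1/0.172419 ≈ 5.8.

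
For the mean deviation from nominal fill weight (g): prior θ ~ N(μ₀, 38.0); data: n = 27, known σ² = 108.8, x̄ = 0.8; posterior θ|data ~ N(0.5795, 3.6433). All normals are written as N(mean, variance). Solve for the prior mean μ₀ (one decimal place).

With known observation variance, the Normal–Normal posterior has precision τ_n = τ₀ + n/σ² and mean μ_n = (τ₀μ₀ + (n/σ²)x̄)/τ_n.
Here τ₀ = 1/38.0 = 0.026316 and τ_data = 27/108.8 = 0.248162, so τ_n = 0.274478.
Rearranging for μ₀: μ₀ = (μ_n·τ_n − τ_data·x̄)/τ₀ = (0.5795·0.274478 − 0.248162·0.8) / 0.026316 = -0.039470/0.026316 ≈ -1.5.

μ₀ = -1.5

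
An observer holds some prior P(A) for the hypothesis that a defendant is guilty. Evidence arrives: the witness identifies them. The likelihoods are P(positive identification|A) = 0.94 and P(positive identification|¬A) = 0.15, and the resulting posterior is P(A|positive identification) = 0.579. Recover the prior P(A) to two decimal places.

P(A) = 0.18

In odds form, posterior odds = prior odds × likelihood ratio, so prior odds = posterior odds ÷ LR.
Posterior odds = 0.579/(1−0.579) = 1.3753. LR = 0.94/0.15 = 6.2667.
Prior odds = 1.3753/6.2667 = 0.2195, so P(A) = 0.2195/(1+0.2195) ≈ 0.18.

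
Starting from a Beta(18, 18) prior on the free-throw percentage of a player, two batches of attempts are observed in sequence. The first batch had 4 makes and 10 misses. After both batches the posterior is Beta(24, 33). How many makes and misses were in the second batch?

2 makes and 5 misses

Because Beta–binomial updating is additive in the counts, the combined data contributed (α_post−α_prior, β_post−β_prior) successes and failures.
Total across both batches: 24−18=6 makes, 33−18=15 misses.
Subtract the first batch: 6−4=2 makes and 15−10=5 misses.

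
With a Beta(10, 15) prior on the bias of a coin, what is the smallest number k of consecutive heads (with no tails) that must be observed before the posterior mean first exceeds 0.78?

After k heads and 0 tails the posterior is Beta(10+k, 15), with mean (10+k)/(10+15+k).
Set (10+k)/(25+k) > 0.78 and solve: k > (0.78·25 − 10)/(1 − 0.78) = 43.182.
The smallest integer exceeding 43.182 is 44, and checking k=44: (54)/(69) = 0.7826 > 0.78.

k = 44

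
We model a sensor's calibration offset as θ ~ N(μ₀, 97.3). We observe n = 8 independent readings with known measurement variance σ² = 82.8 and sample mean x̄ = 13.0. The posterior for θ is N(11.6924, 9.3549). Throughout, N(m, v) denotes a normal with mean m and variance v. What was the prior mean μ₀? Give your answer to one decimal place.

μ₀ = -0.6

The posterior mean is a precision-weighted average: μ_n = (τ₀μ₀ + τ_data·x̄)/(τ₀+τ_data), with τ₀=1/σ₀² and τ_data=n/σ².
Here τ₀ = 1/97.3 = 0.010277 and τ_data = 8/82.8 = 0.096618, so τ_n = 0.106895.
Rearranging for μ₀: μ₀ = (μ_n·τ_n − τ_data·x̄)/τ₀ = (11.6924·0.106895 − 0.096618·13.0) / 0.010277 = -0.006175/0.010277 ≈ -0.6.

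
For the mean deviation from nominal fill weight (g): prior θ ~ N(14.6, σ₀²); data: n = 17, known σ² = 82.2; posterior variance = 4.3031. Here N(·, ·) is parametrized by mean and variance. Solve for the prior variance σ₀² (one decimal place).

For the Normal–Normal model with known σ², precisions add: τ_n = τ₀ + n/σ².
So 1/σ₀² = 1/4.3031 − 17/82.2 = 0.232391 − 0.206813 = 0.025578.
Hence σ₀² = 1/0.025578 ≈ 39.1.

σ₀² = 39.1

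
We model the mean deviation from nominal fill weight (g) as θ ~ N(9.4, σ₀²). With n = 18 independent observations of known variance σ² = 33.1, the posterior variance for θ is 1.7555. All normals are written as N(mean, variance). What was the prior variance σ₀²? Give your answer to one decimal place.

Posterior precision equals prior precision plus data precision: 1/σ_n² = 1/σ₀² + n/σ².
So 1/σ₀² = 1/1.7555 − 18/33.1 = 0.569638 − 0.543807 = 0.025831.
Hence σ₀² = 1/0.025831 ≈ 38.7.

σ₀² = 38.7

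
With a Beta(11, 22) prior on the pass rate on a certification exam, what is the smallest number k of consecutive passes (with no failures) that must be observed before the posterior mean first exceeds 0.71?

k = 43

After k passes and 0 failures the posterior is Beta(11+k, 22), with mean (11+k)/(11+22+k).
Set (11+k)/(33+k) > 0.71 and solve: k > (0.71·33 − 11)/(1 − 0.71) = 42.862.
The smallest integer exceeding 42.862 is 43, and checking k=43: (54)/(76) = 0.7105 > 0.71.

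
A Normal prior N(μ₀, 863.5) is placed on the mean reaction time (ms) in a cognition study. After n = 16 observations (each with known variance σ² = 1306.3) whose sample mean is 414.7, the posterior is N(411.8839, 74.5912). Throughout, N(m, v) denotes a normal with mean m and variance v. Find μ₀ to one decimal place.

The posterior mean is a precision-weighted average: μ_n = (τ₀μ₀ + τ_data·x̄)/(τ₀+τ_data), with τ₀=1/σ₀² and τ_data=n/σ².
Here τ₀ = 1/863.5 = 0.001158 and τ_data = 16/1306.3 = 0.012248, so τ_n = 0.013406.
Rearranging for μ₀: μ₀ = (μ_n·τ_n − τ_data·x̄)/τ₀ = (411.8839·0.013406 − 0.012248·414.7) / 0.001158 = 0.442470/0.001158 ≈ 382.1.

μ₀ = 382.1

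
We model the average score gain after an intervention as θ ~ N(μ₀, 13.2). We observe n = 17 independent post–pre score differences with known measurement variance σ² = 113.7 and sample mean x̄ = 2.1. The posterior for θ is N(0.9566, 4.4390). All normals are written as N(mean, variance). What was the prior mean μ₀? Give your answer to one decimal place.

μ₀ = -1.3

With known observation variance, the Normal–Normal posterior has precision τ_n = τ₀ + n/σ² and mean μ_n = (τ₀μ₀ + (n/σ²)x̄)/τ_n.
Here τ₀ = 1/13.2 = 0.075758 and τ_data = 17/113.7 = 0.149516, so τ_n = 0.225274.
Rearranging for μ₀: μ₀ = (μ_n·τ_n − τ_data·x̄)/τ₀ = (0.9566·0.225274 − 0.149516·2.1) / 0.075758 = -0.098486/0.075758 ≈ -1.3.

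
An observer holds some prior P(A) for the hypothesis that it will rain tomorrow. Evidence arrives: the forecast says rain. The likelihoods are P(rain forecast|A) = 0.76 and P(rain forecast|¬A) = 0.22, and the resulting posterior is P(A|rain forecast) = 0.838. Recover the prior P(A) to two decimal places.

In odds form, posterior odds = prior odds × likelihood ratio, so prior odds = posterior odds ÷ LR.
Posterior odds = 0.838/(1−0.838) = 5.1728. LR = 0.76/0.22 = 3.4545.
Prior odds = 5.1728/3.4545 = 1.4974, so P(A) = 1.4974/(1+1.4974) ≈ 0.60.

P(A) = 0.60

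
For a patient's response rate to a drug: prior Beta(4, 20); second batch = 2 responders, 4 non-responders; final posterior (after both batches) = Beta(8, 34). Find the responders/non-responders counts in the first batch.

Because Beta–binomial updating is additive in the counts, the combined data contributed (α_post−α_prior, β_post−β_prior) successes and failures.
Total across both batches: 8−4=4 responders, 34−20=14 non-responders.
Subtract the second batch: 4−2=2 responders and 14−4=10 non-responders.

2 responders and 10 non-responders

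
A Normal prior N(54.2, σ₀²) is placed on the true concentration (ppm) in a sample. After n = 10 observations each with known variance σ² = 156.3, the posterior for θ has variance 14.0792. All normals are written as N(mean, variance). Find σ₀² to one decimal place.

For the Normal–Normal model with known σ², precisions add: τ_n = τ₀ + n/σ².
So 1/σ₀² = 1/14.0792 − 10/156.3 = 0.071027 − 0.063980 = 0.007047.
Hence σ₀² = 1/0.007047 ≈ 141.9.

σ₀² = 141.9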